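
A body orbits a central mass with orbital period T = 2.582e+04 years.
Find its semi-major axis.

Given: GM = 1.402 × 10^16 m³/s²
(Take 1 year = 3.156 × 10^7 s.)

Convert to SI: T = 2.582e+04 years = 8.14879e+11 s.
Invert Kepler's third law: a = (GM · T² / (4π²))^(1/3).
Substituting T = 8.14879e+11 s and GM = 1.402e+16 m³/s²:
a = (1.402e+16 · (8.14879e+11)² / (4π²))^(1/3) m
a ≈ 6.178e+12 m = 6.178 Tm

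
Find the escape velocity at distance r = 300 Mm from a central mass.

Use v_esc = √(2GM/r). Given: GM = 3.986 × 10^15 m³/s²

Convert to SI: r = 300 Mm = 3e+08 m.
Escape velocity comes from setting total energy to zero: ½v² − GM/r = 0 ⇒ v_esc = √(2GM / r).
v_esc = √(2 · 3.986e+15 / 3e+08) m/s ≈ 5155 m/s = 5.155 km/s.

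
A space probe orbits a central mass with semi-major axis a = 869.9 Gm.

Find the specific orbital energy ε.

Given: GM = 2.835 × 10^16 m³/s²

Convert to SI: a = 869.9 Gm = 8.699e+11 m.
ε = −GM / (2a).
ε = −2.835e+16 / (2 · 8.699e+11) J/kg ≈ -1.629e+04 J/kg = -16.29 kJ/kg.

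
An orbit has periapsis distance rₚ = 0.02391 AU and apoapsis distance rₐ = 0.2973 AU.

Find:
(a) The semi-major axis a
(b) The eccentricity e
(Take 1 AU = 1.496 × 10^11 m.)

Convert to SI: rₚ = 0.02391 AU = 3.57694e+09 m; rₐ = 0.2973 AU = 4.44761e+10 m.
(a) a = (rₚ + rₐ) / 2 = (3.57694e+09 + 4.44761e+10) / 2 ≈ 2.403e+10 m = 0.1606 AU.
(b) e = (rₐ − rₚ) / (rₐ + rₚ) = (4.44761e+10 − 3.57694e+09) / (4.44761e+10 + 3.57694e+09) ≈ 0.8511.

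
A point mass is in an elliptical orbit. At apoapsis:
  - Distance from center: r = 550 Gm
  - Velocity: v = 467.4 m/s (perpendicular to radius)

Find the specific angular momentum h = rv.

Convert to SI: r = 550 Gm = 5.5e+11 m.
With v perpendicular to r, h = r · v.
h = 5.5e+11 · 467.4 m²/s ≈ 2.571e+14 m²/s.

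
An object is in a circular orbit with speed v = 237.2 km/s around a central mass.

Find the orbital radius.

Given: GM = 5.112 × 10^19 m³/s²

Convert to SI: v = 237.2 km/s = 237200 m/s.
For a circular orbit, v² = GM / r, so r = GM / v².
r = 5.112e+19 / (237200)² m ≈ 9.086e+08 m = 9.086 × 10^8 m.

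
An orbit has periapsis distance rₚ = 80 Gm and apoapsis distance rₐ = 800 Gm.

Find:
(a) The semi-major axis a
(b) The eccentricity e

Convert to SI: rₚ = 80 Gm = 8e+10 m; rₐ = 800 Gm = 8e+11 m.
(a) a = (rₚ + rₐ) / 2 = (8e+10 + 8e+11) / 2 ≈ 4.4e+11 m = 440 Gm.
(b) e = (rₐ − rₚ) / (rₐ + rₚ) = (8e+11 − 8e+10) / (8e+11 + 8e+10) ≈ 0.8182.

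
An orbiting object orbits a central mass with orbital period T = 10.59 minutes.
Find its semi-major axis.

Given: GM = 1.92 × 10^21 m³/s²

Convert to SI: T = 10.59 minutes = 635.4 s.
Invert Kepler's third law: a = (GM · T² / (4π²))^(1/3).
Substituting T = 635.4 s and GM = 1.92e+21 m³/s²:
a = (1.92e+21 · (635.4)² / (4π²))^(1/3) m
a ≈ 2.698e+08 m = 269.8 Mm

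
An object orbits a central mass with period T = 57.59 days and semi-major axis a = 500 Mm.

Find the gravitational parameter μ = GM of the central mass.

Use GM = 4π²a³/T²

Convert to SI: T = 57.59 days = 4.97578e+06 s; a = 500 Mm = 5e+08 m.
GM = 4π² · a³ / T².
GM = 4π² · (5e+08)³ / (4.97578e+06)² m³/s² ≈ 1.993e+14 m³/s² = 1.993 × 10^14 m³/s².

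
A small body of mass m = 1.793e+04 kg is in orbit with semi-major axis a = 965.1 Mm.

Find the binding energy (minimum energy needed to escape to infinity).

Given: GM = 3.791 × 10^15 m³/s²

Convert to SI: a = 965.1 Mm = 9.651e+08 m.
Total orbital energy is E = −GMm/(2a); binding energy is E_bind = −E = GMm/(2a).
E_bind = 3.791e+15 · 1.793e+04 / (2 · 9.651e+08) J ≈ 3.522e+10 J = 35.22 GJ.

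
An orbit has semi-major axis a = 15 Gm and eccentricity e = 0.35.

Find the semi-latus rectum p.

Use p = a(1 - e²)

Convert to SI: a = 15 Gm = 1.5e+10 m.
p = a (1 − e²).
p = 1.5e+10 · (1 − (0.35)²) = 1.5e+10 · 0.8775 ≈ 1.316e+10 m = 13.16 Gm.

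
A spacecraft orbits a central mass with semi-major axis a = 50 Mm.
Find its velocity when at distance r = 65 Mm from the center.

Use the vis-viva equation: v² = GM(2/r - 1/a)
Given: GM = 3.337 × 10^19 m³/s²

Convert to SI: a = 50 Mm = 5e+07 m; r = 65 Mm = 6.5e+07 m.
Vis-viva: v = √(GM · (2/r − 1/a)).
2/r − 1/a = 2/6.5e+07 − 1/5e+07 = 1.07692e-08 m⁻¹.
v = √(3.337e+19 · 1.07692e-08) m/s ≈ 5.995e+05 m/s = 599.5 km/s.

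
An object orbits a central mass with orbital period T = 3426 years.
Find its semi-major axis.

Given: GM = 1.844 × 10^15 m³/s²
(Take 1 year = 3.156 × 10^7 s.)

Convert to SI: T = 3426 years = 1.08125e+11 s.
Invert Kepler's third law: a = (GM · T² / (4π²))^(1/3).
Substituting T = 1.08125e+11 s and GM = 1.844e+15 m³/s²:
a = (1.844e+15 · (1.08125e+11)² / (4π²))^(1/3) m
a ≈ 8.174e+11 m = 817.4 Gm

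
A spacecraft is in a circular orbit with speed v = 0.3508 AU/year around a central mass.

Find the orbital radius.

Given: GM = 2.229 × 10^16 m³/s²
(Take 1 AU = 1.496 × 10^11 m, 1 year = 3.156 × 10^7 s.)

Convert to SI: v = 0.3508 AU/year = 1662.85 m/s.
For a circular orbit, v² = GM / r, so r = GM / v².
r = 2.229e+16 / (1662.85)² m ≈ 8.061e+09 m = 0.05389 AU.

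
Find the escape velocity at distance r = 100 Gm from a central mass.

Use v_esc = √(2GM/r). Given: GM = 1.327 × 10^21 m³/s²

Convert to SI: r = 100 Gm = 1e+11 m.
Escape velocity comes from setting total energy to zero: ½v² − GM/r = 0 ⇒ v_esc = √(2GM / r).
v_esc = √(2 · 1.327e+21 / 1e+11) m/s ≈ 1.629e+05 m/s = 162.9 km/s.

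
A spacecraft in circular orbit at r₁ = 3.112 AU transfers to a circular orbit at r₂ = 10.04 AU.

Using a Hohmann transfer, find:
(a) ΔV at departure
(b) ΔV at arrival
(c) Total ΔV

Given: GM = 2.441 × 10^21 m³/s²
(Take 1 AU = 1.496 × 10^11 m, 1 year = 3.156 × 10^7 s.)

Convert to SI: r₁ = 3.112 AU = 4.65555e+11 m; r₂ = 10.04 AU = 1.50198e+12 m.
Transfer semi-major axis: a_t = (r₁ + r₂)/2 = (4.65555e+11 + 1.50198e+12)/2 = 9.8377e+11 m.
Circular speeds: v₁ = √(GM/r₁) = 72410 m/s, v₂ = √(GM/r₂) = 40313.6 m/s.
Transfer speeds (vis-viva v² = GM(2/r − 1/a_t)): v₁ᵗ = 89471.4 m/s, v₂ᵗ = 27732.6 m/s.
(a) ΔV₁ = |v₁ᵗ − v₁| ≈ 1.706e+04 m/s = 3.599 AU/year.
(b) ΔV₂ = |v₂ − v₂ᵗ| ≈ 1.258e+04 m/s = 2.654 AU/year.
(c) ΔV_total = ΔV₁ + ΔV₂ ≈ 2.964e+04 m/s = 6.253 AU/year.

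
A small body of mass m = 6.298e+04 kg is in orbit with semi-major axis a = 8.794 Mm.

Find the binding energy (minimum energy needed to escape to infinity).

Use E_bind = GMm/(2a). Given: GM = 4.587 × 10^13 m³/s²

Convert to SI: a = 8.794 Mm = 8.794e+06 m.
Total orbital energy is E = −GMm/(2a); binding energy is E_bind = −E = GMm/(2a).
E_bind = 4.587e+13 · 6.298e+04 / (2 · 8.794e+06) J ≈ 1.643e+11 J = 164.3 GJ.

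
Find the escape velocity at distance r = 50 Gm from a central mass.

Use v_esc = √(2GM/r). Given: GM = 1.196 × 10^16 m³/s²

Convert to SI: r = 50 Gm = 5e+10 m.
Escape velocity comes from setting total energy to zero: ½v² − GM/r = 0 ⇒ v_esc = √(2GM / r).
v_esc = √(2 · 1.196e+16 / 5e+10) m/s ≈ 691.7 m/s = 691.7 m/s.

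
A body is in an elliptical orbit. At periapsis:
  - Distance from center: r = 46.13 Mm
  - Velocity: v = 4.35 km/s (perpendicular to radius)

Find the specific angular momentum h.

Convert to SI: r = 46.13 Mm = 4.613e+07 m; v = 4.35 km/s = 4350 m/s.
With v perpendicular to r, h = r · v.
h = 4.613e+07 · 4350 m²/s ≈ 2.007e+11 m²/s.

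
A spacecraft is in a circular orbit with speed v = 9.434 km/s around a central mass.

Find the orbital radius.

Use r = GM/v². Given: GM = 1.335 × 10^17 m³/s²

Convert to SI: v = 9.434 km/s = 9434 m/s.
For a circular orbit, v² = GM / r, so r = GM / v².
r = 1.335e+17 / (9434)² m ≈ 1.5e+09 m = 1.5 Gm.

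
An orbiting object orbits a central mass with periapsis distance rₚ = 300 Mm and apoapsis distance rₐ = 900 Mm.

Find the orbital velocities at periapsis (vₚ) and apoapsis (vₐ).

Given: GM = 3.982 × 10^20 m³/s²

Convert to SI: rₚ = 300 Mm = 3e+08 m; rₐ = 900 Mm = 9e+08 m.
Use the vis-viva equation v² = GM(2/r − 1/a) with a = (rₚ + rₐ)/2 = (3e+08 + 9e+08)/2 = 6e+08 m.
vₚ = √(GM · (2/rₚ − 1/a)) = √(3.982e+20 · (2/3e+08 − 1/6e+08)) m/s ≈ 1.411e+06 m/s = 1411 km/s.
vₐ = √(GM · (2/rₐ − 1/a)) = √(3.982e+20 · (2/9e+08 − 1/6e+08)) m/s ≈ 4.703e+05 m/s = 470.3 km/s.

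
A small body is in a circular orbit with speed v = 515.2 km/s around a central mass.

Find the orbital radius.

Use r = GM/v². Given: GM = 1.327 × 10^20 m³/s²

Convert to SI: v = 515.2 km/s = 515200 m/s.
For a circular orbit, v² = GM / r, so r = GM / v².
r = 1.327e+20 / (515200)² m ≈ 4.999e+08 m = 499.9 Mm.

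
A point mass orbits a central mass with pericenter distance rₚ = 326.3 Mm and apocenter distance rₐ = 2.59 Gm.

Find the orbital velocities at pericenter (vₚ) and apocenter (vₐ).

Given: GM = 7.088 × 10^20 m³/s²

Convert to SI: rₚ = 326.3 Mm = 3.263e+08 m; rₐ = 2.59 Gm = 2.59e+09 m.
Use the vis-viva equation v² = GM(2/r − 1/a) with a = (rₚ + rₐ)/2 = (3.263e+08 + 2.59e+09)/2 = 1.45815e+09 m.
vₚ = √(GM · (2/rₚ − 1/a)) = √(7.088e+20 · (2/3.263e+08 − 1/1.45815e+09)) m/s ≈ 1.964e+06 m/s = 1964 km/s.
vₐ = √(GM · (2/rₐ − 1/a)) = √(7.088e+20 · (2/2.59e+09 − 1/1.45815e+09)) m/s ≈ 2.475e+05 m/s = 247.5 km/s.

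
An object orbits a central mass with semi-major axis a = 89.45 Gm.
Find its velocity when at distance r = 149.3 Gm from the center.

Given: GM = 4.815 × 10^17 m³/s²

Convert to SI: a = 89.45 Gm = 8.945e+10 m; r = 149.3 Gm = 1.493e+11 m.
Vis-viva: v = √(GM · (2/r − 1/a)).
2/r − 1/a = 2/1.493e+11 − 1/8.945e+10 = 2.21642e-12 m⁻¹.
v = √(4.815e+17 · 2.21642e-12) m/s ≈ 1033 m/s = 1.033 km/s.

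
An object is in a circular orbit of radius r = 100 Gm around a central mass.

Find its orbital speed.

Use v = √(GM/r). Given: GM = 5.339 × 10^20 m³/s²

Convert to SI: r = 100 Gm = 1e+11 m.
For a circular orbit, gravity supplies the centripetal force, so v = √(GM / r).
v = √(5.339e+20 / 1e+11) m/s ≈ 7.307e+04 m/s = 73.07 km/s.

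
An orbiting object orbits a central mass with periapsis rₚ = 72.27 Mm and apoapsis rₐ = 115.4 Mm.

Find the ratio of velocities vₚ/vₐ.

Convert to SI: rₚ = 72.27 Mm = 7.227e+07 m; rₐ = 115.4 Mm = 1.154e+08 m.
Conservation of angular momentum gives rₚvₚ = rₐvₐ, so vₚ/vₐ = rₐ/rₚ.
vₚ/vₐ = 1.154e+08 / 7.227e+07 ≈ 1.597.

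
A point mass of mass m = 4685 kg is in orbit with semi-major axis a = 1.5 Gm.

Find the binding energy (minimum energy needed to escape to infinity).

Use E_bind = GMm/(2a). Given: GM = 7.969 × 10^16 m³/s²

Convert to SI: a = 1.5 Gm = 1.5e+09 m.
Total orbital energy is E = −GMm/(2a); binding energy is E_bind = −E = GMm/(2a).
E_bind = 7.969e+16 · 4685 / (2 · 1.5e+09) J ≈ 1.244e+11 J = 124.4 GJ.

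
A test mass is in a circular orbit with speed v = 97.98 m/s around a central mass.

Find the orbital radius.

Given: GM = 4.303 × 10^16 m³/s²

For a circular orbit, v² = GM / r, so r = GM / v².
r = 4.303e+16 / (97.98)² m ≈ 4.482e+12 m = 4.482 Tm.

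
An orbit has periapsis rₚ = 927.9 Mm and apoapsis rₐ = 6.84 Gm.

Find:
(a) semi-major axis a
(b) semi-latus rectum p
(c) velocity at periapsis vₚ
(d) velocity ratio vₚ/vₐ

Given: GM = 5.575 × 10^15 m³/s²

Convert to SI: rₚ = 927.9 Mm = 9.279e+08 m; rₐ = 6.84 Gm = 6.84e+09 m.
(a) a = (rₚ + rₐ)/2 = (9.279e+08 + 6.84e+09)/2 ≈ 3.884e+09 m
(b) From a = (rₚ + rₐ)/2 = 3.88395e+09 m and e = (rₐ − rₚ)/(rₐ + rₚ) = 0.761094, p = a(1 − e²) = 3.88395e+09 · (1 − (0.761094)²) ≈ 1.634e+09 m
(c) With a = (rₚ + rₐ)/2 = 3.88395e+09 m, vₚ = √(GM (2/rₚ − 1/a)) = √(5.575e+15 · (2/9.279e+08 − 1/3.88395e+09)) m/s ≈ 3253 m/s
(d) Conservation of angular momentum (rₚvₚ = rₐvₐ) gives vₚ/vₐ = rₐ/rₚ = 6.84e+09/9.279e+08 ≈ 7.371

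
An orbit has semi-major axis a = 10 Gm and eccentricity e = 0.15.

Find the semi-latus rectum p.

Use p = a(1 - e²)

Convert to SI: a = 10 Gm = 1e+10 m.
p = a (1 − e²).
p = 1e+10 · (1 − (0.15)²) = 1e+10 · 0.9775 ≈ 9.775e+09 m = 9.775 Gm.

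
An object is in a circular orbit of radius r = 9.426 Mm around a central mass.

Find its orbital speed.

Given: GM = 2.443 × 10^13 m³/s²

Convert to SI: r = 9.426 Mm = 9.426e+06 m.
For a circular orbit, gravity supplies the centripetal force, so v = √(GM / r).
v = √(2.443e+13 / 9.426e+06) m/s ≈ 1610 m/s = 1.61 km/s.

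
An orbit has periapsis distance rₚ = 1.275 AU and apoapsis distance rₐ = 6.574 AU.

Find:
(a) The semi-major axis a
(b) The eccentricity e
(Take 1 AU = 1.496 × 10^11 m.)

Convert to SI: rₚ = 1.275 AU = 1.9074e+11 m; rₐ = 6.574 AU = 9.8347e+11 m.
(a) a = (rₚ + rₐ) / 2 = (1.9074e+11 + 9.8347e+11) / 2 ≈ 5.871e+11 m = 3.925 AU.
(b) e = (rₐ − rₚ) / (rₐ + rₚ) = (9.8347e+11 − 1.9074e+11) / (9.8347e+11 + 1.9074e+11) ≈ 0.6751.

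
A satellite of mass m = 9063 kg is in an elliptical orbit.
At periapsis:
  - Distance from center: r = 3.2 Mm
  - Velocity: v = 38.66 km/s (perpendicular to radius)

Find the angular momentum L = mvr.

Convert to SI: r = 3.2 Mm = 3.2e+06 m; v = 38.66 km/s = 38660 m/s.
Since v is perpendicular to r, L = m · v · r.
L = 9063 · 38660 · 3.2e+06 kg·m²/s ≈ 1.121e+15 kg·m²/s.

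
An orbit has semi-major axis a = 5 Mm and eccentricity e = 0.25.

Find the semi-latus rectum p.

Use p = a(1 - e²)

Convert to SI: a = 5 Mm = 5e+06 m.
p = a (1 − e²).
p = 5e+06 · (1 − (0.25)²) = 5e+06 · 0.9375 ≈ 4.688e+06 m = 4.688 Mm.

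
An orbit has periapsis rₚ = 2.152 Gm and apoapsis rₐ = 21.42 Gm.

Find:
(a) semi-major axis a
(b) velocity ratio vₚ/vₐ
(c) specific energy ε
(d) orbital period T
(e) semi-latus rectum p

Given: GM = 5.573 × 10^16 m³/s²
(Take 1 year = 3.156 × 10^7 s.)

Convert to SI: rₚ = 2.152 Gm = 2.152e+09 m; rₐ = 21.42 Gm = 2.142e+10 m.
(a) a = (rₚ + rₐ)/2 = (2.152e+09 + 2.142e+10)/2 ≈ 1.179e+10 m
(b) Conservation of angular momentum (rₚvₚ = rₐvₐ) gives vₚ/vₐ = rₐ/rₚ = 2.142e+10/2.152e+09 ≈ 9.954
(c) With a = (rₚ + rₐ)/2 = 1.1786e+10 m, ε = −GM/(2a) = −5.573e+16/(2 · 1.1786e+10) J/kg ≈ -2.364e+06 J/kg
(d) With a = (rₚ + rₐ)/2 = 1.1786e+10 m, T = 2π √(a³/GM) = 2π √((1.1786e+10)³/5.573e+16) s ≈ 3.406e+07 s
(e) From a = (rₚ + rₐ)/2 = 1.1786e+10 m and e = (rₐ − rₚ)/(rₐ + rₚ) = 0.81741, p = a(1 − e²) = 1.1786e+10 · (1 − (0.81741)²) ≈ 3.911e+09 m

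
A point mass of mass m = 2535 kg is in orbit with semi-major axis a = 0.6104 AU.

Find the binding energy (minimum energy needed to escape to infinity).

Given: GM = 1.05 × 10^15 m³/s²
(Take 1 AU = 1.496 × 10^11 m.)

Convert to SI: a = 0.6104 AU = 9.13158e+10 m.
Total orbital energy is E = −GMm/(2a); binding energy is E_bind = −E = GMm/(2a).
E_bind = 1.05e+15 · 2535 / (2 · 9.13158e+10) J ≈ 1.457e+07 J = 14.57 MJ.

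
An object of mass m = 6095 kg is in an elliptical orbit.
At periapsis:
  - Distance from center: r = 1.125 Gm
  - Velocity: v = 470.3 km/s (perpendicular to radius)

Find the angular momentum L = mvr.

Convert to SI: r = 1.125 Gm = 1.125e+09 m; v = 470.3 km/s = 470300 m/s.
Since v is perpendicular to r, L = m · v · r.
L = 6095 · 470300 · 1.125e+09 kg·m²/s ≈ 3.225e+18 kg·m²/s.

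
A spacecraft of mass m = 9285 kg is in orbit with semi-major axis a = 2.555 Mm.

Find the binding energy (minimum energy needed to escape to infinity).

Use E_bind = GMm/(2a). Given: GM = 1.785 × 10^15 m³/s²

Convert to SI: a = 2.555 Mm = 2.555e+06 m.
Total orbital energy is E = −GMm/(2a); binding energy is E_bind = −E = GMm/(2a).
E_bind = 1.785e+15 · 9285 / (2 · 2.555e+06) J ≈ 3.243e+12 J = 3.243 TJ.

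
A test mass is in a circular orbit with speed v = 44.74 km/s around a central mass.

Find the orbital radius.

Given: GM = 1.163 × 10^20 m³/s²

Convert to SI: v = 44.74 km/s = 44740 m/s.
For a circular orbit, v² = GM / r, so r = GM / v².
r = 1.163e+20 / (44740)² m ≈ 5.81e+10 m = 58.1 Gm.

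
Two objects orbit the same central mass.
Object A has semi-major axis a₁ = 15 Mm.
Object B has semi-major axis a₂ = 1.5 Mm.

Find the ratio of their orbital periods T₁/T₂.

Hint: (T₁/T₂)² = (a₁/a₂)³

Convert to SI: a₁ = 15 Mm = 1.5e+07 m; a₂ = 1.5 Mm = 1.5e+06 m.
From Kepler's third law, (T₁/T₂)² = (a₁/a₂)³, so T₁/T₂ = (a₁/a₂)^(3/2).
a₁/a₂ = 1.5e+07 / 1.5e+06 = 10.
T₁/T₂ = (10)^(3/2) ≈ 31.62.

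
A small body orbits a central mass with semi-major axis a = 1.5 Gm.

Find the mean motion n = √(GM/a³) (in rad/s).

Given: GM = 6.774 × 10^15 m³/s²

Convert to SI: a = 1.5 Gm = 1.5e+09 m.
n = √(GM / a³).
n = √(6.774e+15 / (1.5e+09)³) rad/s ≈ 1.417e-06 rad/s.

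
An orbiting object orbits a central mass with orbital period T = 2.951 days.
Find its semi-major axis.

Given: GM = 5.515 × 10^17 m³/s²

Convert to SI: T = 2.951 days = 254966 s.
Invert Kepler's third law: a = (GM · T² / (4π²))^(1/3).
Substituting T = 254966 s and GM = 5.515e+17 m³/s²:
a = (5.515e+17 · (254966)² / (4π²))^(1/3) m
a ≈ 9.684e+08 m = 968.4 Mm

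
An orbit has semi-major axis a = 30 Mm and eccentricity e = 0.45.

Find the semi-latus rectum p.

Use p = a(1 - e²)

Convert to SI: a = 30 Mm = 3e+07 m.
p = a (1 − e²).
p = 3e+07 · (1 − (0.45)²) = 3e+07 · 0.7975 ≈ 2.392e+07 m = 23.93 Mm.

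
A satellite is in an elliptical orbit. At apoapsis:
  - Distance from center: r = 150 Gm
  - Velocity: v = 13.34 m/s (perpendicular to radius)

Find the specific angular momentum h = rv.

Convert to SI: r = 150 Gm = 1.5e+11 m.
With v perpendicular to r, h = r · v.
h = 1.5e+11 · 13.34 m²/s ≈ 2.001e+12 m²/s.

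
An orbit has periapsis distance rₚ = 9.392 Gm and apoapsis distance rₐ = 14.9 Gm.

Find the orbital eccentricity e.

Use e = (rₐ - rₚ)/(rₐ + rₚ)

Convert to SI: rₚ = 9.392 Gm = 9.392e+09 m; rₐ = 14.9 Gm = 1.49e+10 m.
e = (rₐ − rₚ) / (rₐ + rₚ).
e = (1.49e+10 − 9.392e+09) / (1.49e+10 + 9.392e+09) = 5.508e+09 / 2.4292e+10 ≈ 0.2267.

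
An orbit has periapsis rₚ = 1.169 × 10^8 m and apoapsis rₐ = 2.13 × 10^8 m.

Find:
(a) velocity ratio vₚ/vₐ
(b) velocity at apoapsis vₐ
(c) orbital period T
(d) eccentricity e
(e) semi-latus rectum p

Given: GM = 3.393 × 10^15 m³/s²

(a) Conservation of angular momentum (rₚvₚ = rₐvₐ) gives vₚ/vₐ = rₐ/rₚ = 2.13e+08/1.169e+08 ≈ 1.822
(b) With a = (rₚ + rₐ)/2 = 1.6495e+08 m, vₐ = √(GM (2/rₐ − 1/a)) = √(3.393e+15 · (2/2.13e+08 − 1/1.6495e+08)) m/s ≈ 3360 m/s
(c) With a = (rₚ + rₐ)/2 = 1.6495e+08 m, T = 2π √(a³/GM) = 2π √((1.6495e+08)³/3.393e+15) s ≈ 2.285e+05 s
(d) e = (rₐ − rₚ)/(rₐ + rₚ) = (2.13e+08 − 1.169e+08)/(2.13e+08 + 1.169e+08) ≈ 0.2913
(e) From a = (rₚ + rₐ)/2 = 1.6495e+08 m and e = (rₐ − rₚ)/(rₐ + rₚ) = 0.2913, p = a(1 − e²) = 1.6495e+08 · (1 − (0.2913)²) ≈ 1.51e+08 m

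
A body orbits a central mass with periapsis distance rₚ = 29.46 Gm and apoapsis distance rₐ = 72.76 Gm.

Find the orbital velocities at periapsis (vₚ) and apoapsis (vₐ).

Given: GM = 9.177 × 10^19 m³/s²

Convert to SI: rₚ = 29.46 Gm = 2.946e+10 m; rₐ = 72.76 Gm = 7.276e+10 m.
Use the vis-viva equation v² = GM(2/r − 1/a) with a = (rₚ + rₐ)/2 = (2.946e+10 + 7.276e+10)/2 = 5.111e+10 m.
vₚ = √(GM · (2/rₚ − 1/a)) = √(9.177e+19 · (2/2.946e+10 − 1/5.111e+10)) m/s ≈ 6.659e+04 m/s = 66.59 km/s.
vₐ = √(GM · (2/rₐ − 1/a)) = √(9.177e+19 · (2/7.276e+10 − 1/5.111e+10)) m/s ≈ 2.696e+04 m/s = 26.96 km/s.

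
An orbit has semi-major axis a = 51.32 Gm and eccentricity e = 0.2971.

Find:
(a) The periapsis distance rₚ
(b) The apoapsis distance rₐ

Convert to SI: a = 51.32 Gm = 5.132e+10 m.
(a) rₚ = a(1 − e) = 5.132e+10 · (1 − 0.2971) = 5.132e+10 · 0.7029 ≈ 3.607e+10 m = 36.07 Gm.
(b) rₐ = a(1 + e) = 5.132e+10 · (1 + 0.2971) = 5.132e+10 · 1.2971 ≈ 6.657e+10 m = 66.57 Gm.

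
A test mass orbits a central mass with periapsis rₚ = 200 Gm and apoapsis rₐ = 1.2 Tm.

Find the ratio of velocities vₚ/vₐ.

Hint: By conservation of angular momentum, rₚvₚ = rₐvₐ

Convert to SI: rₚ = 200 Gm = 2e+11 m; rₐ = 1.2 Tm = 1.2e+12 m.
Conservation of angular momentum gives rₚvₚ = rₐvₐ, so vₚ/vₐ = rₐ/rₚ.
vₚ/vₐ = 1.2e+12 / 2e+11 ≈ 6.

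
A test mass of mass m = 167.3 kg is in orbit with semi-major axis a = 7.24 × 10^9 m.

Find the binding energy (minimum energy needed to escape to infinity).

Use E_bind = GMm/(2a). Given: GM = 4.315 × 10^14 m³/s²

Total orbital energy is E = −GMm/(2a); binding energy is E_bind = −E = GMm/(2a).
E_bind = 4.315e+14 · 167.3 / (2 · 7.24e+09) J ≈ 4.985e+06 J = 4.985 MJ.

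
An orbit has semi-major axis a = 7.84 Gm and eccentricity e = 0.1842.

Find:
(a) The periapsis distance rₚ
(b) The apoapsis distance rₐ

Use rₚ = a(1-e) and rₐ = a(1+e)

Convert to SI: a = 7.84 Gm = 7.84e+09 m.
(a) rₚ = a(1 − e) = 7.84e+09 · (1 − 0.1842) = 7.84e+09 · 0.8158 ≈ 6.396e+09 m = 6.396 Gm.
(b) rₐ = a(1 + e) = 7.84e+09 · (1 + 0.1842) = 7.84e+09 · 1.1842 ≈ 9.284e+09 m = 9.284 Gm.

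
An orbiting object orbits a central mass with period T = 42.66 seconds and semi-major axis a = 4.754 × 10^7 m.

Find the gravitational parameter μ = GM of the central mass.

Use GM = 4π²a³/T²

GM = 4π² · a³ / T².
GM = 4π² · (4.754e+07)³ / (42.66)² m³/s² ≈ 2.331e+21 m³/s² = 2.331 × 10^21 m³/s².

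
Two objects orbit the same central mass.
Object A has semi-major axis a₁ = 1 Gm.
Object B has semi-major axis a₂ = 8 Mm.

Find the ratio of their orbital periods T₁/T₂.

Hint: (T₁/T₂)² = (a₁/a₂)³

Convert to SI: a₁ = 1 Gm = 1e+09 m; a₂ = 8 Mm = 8e+06 m.
From Kepler's third law, (T₁/T₂)² = (a₁/a₂)³, so T₁/T₂ = (a₁/a₂)^(3/2).
a₁/a₂ = 1e+09 / 8e+06 = 125.
T₁/T₂ = (125)^(3/2) ≈ 1398.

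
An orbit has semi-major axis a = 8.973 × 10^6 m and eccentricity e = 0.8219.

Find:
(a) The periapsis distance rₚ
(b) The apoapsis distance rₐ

(a) rₚ = a(1 − e) = 8.973e+06 · (1 − 0.8219) = 8.973e+06 · 0.1781 ≈ 1.598e+06 m = 1.598 × 10^6 m.
(b) rₐ = a(1 + e) = 8.973e+06 · (1 + 0.8219) = 8.973e+06 · 1.8219 ≈ 1.635e+07 m = 1.635 × 10^7 m.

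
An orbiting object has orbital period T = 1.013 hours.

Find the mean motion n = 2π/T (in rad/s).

Convert to SI: T = 1.013 hours = 3646.8 s.
n = 2π / T.
n = 2π / 3646.8 s ≈ 0.001723 rad/s.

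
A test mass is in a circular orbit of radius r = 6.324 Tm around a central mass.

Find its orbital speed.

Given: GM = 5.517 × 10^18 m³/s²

Convert to SI: r = 6.324 Tm = 6.324e+12 m.
For a circular orbit, gravity supplies the centripetal force, so v = √(GM / r).
v = √(5.517e+18 / 6.324e+12) m/s ≈ 934 m/s = 934 m/s.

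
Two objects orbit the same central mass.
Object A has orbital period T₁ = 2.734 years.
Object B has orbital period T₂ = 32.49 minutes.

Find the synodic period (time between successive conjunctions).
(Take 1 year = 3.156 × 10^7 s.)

Convert to SI: T₁ = 2.734 years = 8.6285e+07 s; T₂ = 32.49 minutes = 1949.4 s.
T_syn = |T₁ · T₂ / (T₁ − T₂)|.
T_syn = |8.6285e+07 · 1949.4 / (8.6285e+07 − 1949.4)| s ≈ 1949 s = 32.49 minutes.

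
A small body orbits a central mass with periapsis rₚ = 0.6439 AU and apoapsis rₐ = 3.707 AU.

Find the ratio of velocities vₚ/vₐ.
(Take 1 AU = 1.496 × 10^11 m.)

Convert to SI: rₚ = 0.6439 AU = 9.63274e+10 m; rₐ = 3.707 AU = 5.54567e+11 m.
Conservation of angular momentum gives rₚvₚ = rₐvₐ, so vₚ/vₐ = rₐ/rₚ.
vₚ/vₐ = 5.54567e+11 / 9.63274e+10 ≈ 5.757.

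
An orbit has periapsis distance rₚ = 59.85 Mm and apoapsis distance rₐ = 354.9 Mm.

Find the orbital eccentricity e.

Convert to SI: rₚ = 59.85 Mm = 5.985e+07 m; rₐ = 354.9 Mm = 3.549e+08 m.
e = (rₐ − rₚ) / (rₐ + rₚ).
e = (3.549e+08 − 5.985e+07) / (3.549e+08 + 5.985e+07) = 2.9505e+08 / 4.1475e+08 ≈ 0.7114.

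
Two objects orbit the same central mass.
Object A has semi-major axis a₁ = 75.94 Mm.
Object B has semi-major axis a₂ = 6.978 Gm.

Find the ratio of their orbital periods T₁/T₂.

Convert to SI: a₁ = 75.94 Mm = 7.594e+07 m; a₂ = 6.978 Gm = 6.978e+09 m.
From Kepler's third law, (T₁/T₂)² = (a₁/a₂)³, so T₁/T₂ = (a₁/a₂)^(3/2).
a₁/a₂ = 7.594e+07 / 6.978e+09 = 0.0108828.
T₁/T₂ = (0.0108828)^(3/2) ≈ 0.001135.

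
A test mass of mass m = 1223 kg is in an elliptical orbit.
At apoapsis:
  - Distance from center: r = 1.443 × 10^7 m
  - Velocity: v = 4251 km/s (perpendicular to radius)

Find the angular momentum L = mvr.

Convert to SI: v = 4251 km/s = 4.251e+06 m/s.
Since v is perpendicular to r, L = m · v · r.
L = 1223 · 4.251e+06 · 1.443e+07 kg·m²/s ≈ 7.502e+16 kg·m²/s.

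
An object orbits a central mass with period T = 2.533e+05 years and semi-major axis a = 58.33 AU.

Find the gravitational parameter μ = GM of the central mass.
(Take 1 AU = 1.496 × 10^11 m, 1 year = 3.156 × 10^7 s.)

Convert to SI: T = 2.533e+05 years = 7.99415e+12 s; a = 58.33 AU = 8.72617e+12 m.
GM = 4π² · a³ / T².
GM = 4π² · (8.72617e+12)³ / (7.99415e+12)² m³/s² ≈ 4.105e+14 m³/s² = 4.105 × 10^14 m³/s².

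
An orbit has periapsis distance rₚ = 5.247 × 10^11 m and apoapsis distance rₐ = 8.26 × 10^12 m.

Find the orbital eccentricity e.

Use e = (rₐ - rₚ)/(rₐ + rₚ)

e = (rₐ − rₚ) / (rₐ + rₚ).
e = (8.26e+12 − 5.247e+11) / (8.26e+12 + 5.247e+11) = 7.7353e+12 / 8.7847e+12 ≈ 0.8805.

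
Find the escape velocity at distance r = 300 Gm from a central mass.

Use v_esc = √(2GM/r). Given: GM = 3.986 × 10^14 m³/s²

Convert to SI: r = 300 Gm = 3e+11 m.
Escape velocity comes from setting total energy to zero: ½v² − GM/r = 0 ⇒ v_esc = √(2GM / r).
v_esc = √(2 · 3.986e+14 / 3e+11) m/s ≈ 51.55 m/s = 51.55 m/s.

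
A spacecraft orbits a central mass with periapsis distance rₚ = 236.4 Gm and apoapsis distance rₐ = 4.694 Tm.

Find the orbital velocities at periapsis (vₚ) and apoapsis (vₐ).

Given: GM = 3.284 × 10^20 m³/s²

Convert to SI: rₚ = 236.4 Gm = 2.364e+11 m; rₐ = 4.694 Tm = 4.694e+12 m.
Use the vis-viva equation v² = GM(2/r − 1/a) with a = (rₚ + rₐ)/2 = (2.364e+11 + 4.694e+12)/2 = 2.4652e+12 m.
vₚ = √(GM · (2/rₚ − 1/a)) = √(3.284e+20 · (2/2.364e+11 − 1/2.4652e+12)) m/s ≈ 5.143e+04 m/s = 51.43 km/s.
vₐ = √(GM · (2/rₐ − 1/a)) = √(3.284e+20 · (2/4.694e+12 − 1/2.4652e+12)) m/s ≈ 2590 m/s = 2.59 km/s.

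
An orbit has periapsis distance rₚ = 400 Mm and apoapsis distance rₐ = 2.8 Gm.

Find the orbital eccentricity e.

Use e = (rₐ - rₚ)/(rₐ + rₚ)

Convert to SI: rₚ = 400 Mm = 4e+08 m; rₐ = 2.8 Gm = 2.8e+09 m.
e = (rₐ − rₚ) / (rₐ + rₚ).
e = (2.8e+09 − 4e+08) / (2.8e+09 + 4e+08) = 2.4e+09 / 3.2e+09 ≈ 0.75.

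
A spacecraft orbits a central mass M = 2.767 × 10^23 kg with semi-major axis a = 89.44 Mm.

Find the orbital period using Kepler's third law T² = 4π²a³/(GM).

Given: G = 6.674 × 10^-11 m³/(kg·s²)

Convert to SI: a = 89.44 Mm = 8.944e+07 m.
GM = G · M = 6.674e-11 · 2.767e+23 = 1.8467e+13 m³/s².
Kepler's third law: T = 2π √(a³ / GM).
Substituting a = 8.944e+07 m and GM = 1.8467e+13 m³/s²:
T = 2π √((8.944e+07)³ / 1.8467e+13) s
T ≈ 1.237e+06 s = 14.31 days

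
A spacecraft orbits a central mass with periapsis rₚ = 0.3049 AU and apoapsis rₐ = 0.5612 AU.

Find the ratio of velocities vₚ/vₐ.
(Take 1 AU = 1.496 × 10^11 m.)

Convert to SI: rₚ = 0.3049 AU = 4.5613e+10 m; rₐ = 0.5612 AU = 8.39555e+10 m.
Conservation of angular momentum gives rₚvₚ = rₐvₐ, so vₚ/vₐ = rₐ/rₚ.
vₚ/vₐ = 8.39555e+10 / 4.5613e+10 ≈ 1.841.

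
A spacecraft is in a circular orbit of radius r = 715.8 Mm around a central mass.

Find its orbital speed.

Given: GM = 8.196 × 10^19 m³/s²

Convert to SI: r = 715.8 Mm = 7.158e+08 m.
For a circular orbit, gravity supplies the centripetal force, so v = √(GM / r).
v = √(8.196e+19 / 7.158e+08) m/s ≈ 3.384e+05 m/s = 338.4 km/s.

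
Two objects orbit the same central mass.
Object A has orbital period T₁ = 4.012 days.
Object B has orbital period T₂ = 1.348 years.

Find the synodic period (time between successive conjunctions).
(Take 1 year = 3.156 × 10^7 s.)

Convert to SI: T₁ = 4.012 days = 346637 s; T₂ = 1.348 years = 4.25429e+07 s.
T_syn = |T₁ · T₂ / (T₁ − T₂)|.
T_syn = |346637 · 4.25429e+07 / (346637 − 4.25429e+07)| s ≈ 3.495e+05 s = 4.045 days.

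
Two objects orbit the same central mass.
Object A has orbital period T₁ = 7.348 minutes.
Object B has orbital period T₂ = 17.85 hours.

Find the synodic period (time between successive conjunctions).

Convert to SI: T₁ = 7.348 minutes = 440.88 s; T₂ = 17.85 hours = 64260 s.
T_syn = |T₁ · T₂ / (T₁ − T₂)|.
T_syn = |440.88 · 64260 / (440.88 − 64260)| s ≈ 443.9 s = 7.399 minutes.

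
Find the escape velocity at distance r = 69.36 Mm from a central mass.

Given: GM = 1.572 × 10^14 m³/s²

Convert to SI: r = 69.36 Mm = 6.936e+07 m.
Escape velocity comes from setting total energy to zero: ½v² − GM/r = 0 ⇒ v_esc = √(2GM / r).
v_esc = √(2 · 1.572e+14 / 6.936e+07) m/s ≈ 2129 m/s = 2.129 km/s.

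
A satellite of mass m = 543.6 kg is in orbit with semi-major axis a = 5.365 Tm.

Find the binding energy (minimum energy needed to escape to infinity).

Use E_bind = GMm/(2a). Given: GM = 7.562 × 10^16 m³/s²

Convert to SI: a = 5.365 Tm = 5.365e+12 m.
Total orbital energy is E = −GMm/(2a); binding energy is E_bind = −E = GMm/(2a).
E_bind = 7.562e+16 · 543.6 / (2 · 5.365e+12) J ≈ 3.831e+06 J = 3.831 MJ.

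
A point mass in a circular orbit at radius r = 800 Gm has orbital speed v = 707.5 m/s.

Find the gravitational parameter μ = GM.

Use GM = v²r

Convert to SI: r = 800 Gm = 8e+11 m.
For a circular orbit v² = GM/r, so GM = v² · r.
GM = (707.5)² · 8e+11 m³/s² ≈ 4.004e+17 m³/s² = 4.004 × 10^17 m³/s².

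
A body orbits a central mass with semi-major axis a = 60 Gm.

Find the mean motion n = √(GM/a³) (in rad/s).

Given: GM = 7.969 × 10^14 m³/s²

Convert to SI: a = 60 Gm = 6e+10 m.
n = √(GM / a³).
n = √(7.969e+14 / (6e+10)³) rad/s ≈ 1.921e-09 rad/s.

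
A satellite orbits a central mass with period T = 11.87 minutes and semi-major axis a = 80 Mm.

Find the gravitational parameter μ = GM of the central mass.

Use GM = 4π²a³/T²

Convert to SI: T = 11.87 minutes = 712.2 s; a = 80 Mm = 8e+07 m.
GM = 4π² · a³ / T².
GM = 4π² · (8e+07)³ / (712.2)² m³/s² ≈ 3.985e+19 m³/s² = 3.985 × 10^19 m³/s².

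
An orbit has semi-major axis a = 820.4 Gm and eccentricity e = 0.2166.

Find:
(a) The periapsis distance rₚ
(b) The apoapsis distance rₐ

Convert to SI: a = 820.4 Gm = 8.204e+11 m.
(a) rₚ = a(1 − e) = 8.204e+11 · (1 − 0.2166) = 8.204e+11 · 0.7834 ≈ 6.427e+11 m = 642.7 Gm.
(b) rₐ = a(1 + e) = 8.204e+11 · (1 + 0.2166) = 8.204e+11 · 1.2166 ≈ 9.981e+11 m = 998.1 Gm.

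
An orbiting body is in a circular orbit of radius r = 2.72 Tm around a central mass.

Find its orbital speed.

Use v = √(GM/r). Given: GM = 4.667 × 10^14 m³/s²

Convert to SI: r = 2.72 Tm = 2.72e+12 m.
For a circular orbit, gravity supplies the centripetal force, so v = √(GM / r).
v = √(4.667e+14 / 2.72e+12) m/s ≈ 13.1 m/s = 13.1 m/s.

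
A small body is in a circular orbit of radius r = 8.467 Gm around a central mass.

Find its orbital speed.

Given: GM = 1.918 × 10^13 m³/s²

Convert to SI: r = 8.467 Gm = 8.467e+09 m.
For a circular orbit, gravity supplies the centripetal force, so v = √(GM / r).
v = √(1.918e+13 / 8.467e+09) m/s ≈ 47.59 m/s = 47.59 m/s.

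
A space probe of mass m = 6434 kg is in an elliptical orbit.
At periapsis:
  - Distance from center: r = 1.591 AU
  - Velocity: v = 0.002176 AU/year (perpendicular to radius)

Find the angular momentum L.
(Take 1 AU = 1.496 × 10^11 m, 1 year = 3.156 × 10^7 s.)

Convert to SI: r = 1.591 AU = 2.38014e+11 m; v = 0.002176 AU/year = 10.3146 m/s.
Since v is perpendicular to r, L = m · v · r.
L = 6434 · 10.3146 · 2.38014e+11 kg·m²/s ≈ 1.58e+16 kg·m²/s.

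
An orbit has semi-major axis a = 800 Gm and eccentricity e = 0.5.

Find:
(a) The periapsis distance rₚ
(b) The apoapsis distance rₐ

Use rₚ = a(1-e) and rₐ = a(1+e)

Convert to SI: a = 800 Gm = 8e+11 m.
(a) rₚ = a(1 − e) = 8e+11 · (1 − 0.5) = 8e+11 · 0.5 ≈ 4e+11 m = 400 Gm.
(b) rₐ = a(1 + e) = 8e+11 · (1 + 0.5) = 8e+11 · 1.5 ≈ 1.2e+12 m = 1.2 Tm.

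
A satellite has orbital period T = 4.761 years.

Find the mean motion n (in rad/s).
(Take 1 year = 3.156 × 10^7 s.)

Convert to SI: T = 4.761 years = 1.50257e+08 s.
n = 2π / T.
n = 2π / 1.50257e+08 s ≈ 4.182e-08 rad/s.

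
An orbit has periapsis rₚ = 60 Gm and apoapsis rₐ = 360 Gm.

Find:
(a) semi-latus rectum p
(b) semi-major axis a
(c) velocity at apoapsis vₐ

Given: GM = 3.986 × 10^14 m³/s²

Convert to SI: rₚ = 60 Gm = 6e+10 m; rₐ = 360 Gm = 3.6e+11 m.
(a) From a = (rₚ + rₐ)/2 = 2.1e+11 m and e = (rₐ − rₚ)/(rₐ + rₚ) = 0.714286, p = a(1 − e²) = 2.1e+11 · (1 − (0.714286)²) ≈ 1.029e+11 m
(b) a = (rₚ + rₐ)/2 = (6e+10 + 3.6e+11)/2 ≈ 2.1e+11 m
(c) With a = (rₚ + rₐ)/2 = 2.1e+11 m, vₐ = √(GM (2/rₐ − 1/a)) = √(3.986e+14 · (2/3.6e+11 − 1/2.1e+11)) m/s ≈ 17.79 m/s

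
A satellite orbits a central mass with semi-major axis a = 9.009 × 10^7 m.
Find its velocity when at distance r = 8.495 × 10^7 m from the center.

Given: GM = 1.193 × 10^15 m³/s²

Vis-viva: v = √(GM · (2/r − 1/a)).
2/r − 1/a = 2/8.495e+07 − 1/9.009e+07 = 1.24432e-08 m⁻¹.
v = √(1.193e+15 · 1.24432e-08) m/s ≈ 3853 m/s = 3.853 km/s.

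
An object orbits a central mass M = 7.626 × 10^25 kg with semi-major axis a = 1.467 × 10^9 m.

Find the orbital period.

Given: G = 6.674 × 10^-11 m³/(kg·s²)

GM = G · M = 6.674e-11 · 7.626e+25 = 5.08959e+15 m³/s².
Kepler's third law: T = 2π √(a³ / GM).
Substituting a = 1.467e+09 m and GM = 5.08959e+15 m³/s²:
T = 2π √((1.467e+09)³ / 5.08959e+15) s
T ≈ 4.949e+06 s = 57.28 days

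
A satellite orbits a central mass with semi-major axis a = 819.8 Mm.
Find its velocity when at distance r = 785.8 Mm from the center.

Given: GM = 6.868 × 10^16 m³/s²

Convert to SI: a = 819.8 Mm = 8.198e+08 m; r = 785.8 Mm = 7.858e+08 m.
Vis-viva: v = √(GM · (2/r − 1/a)).
2/r − 1/a = 2/7.858e+08 − 1/8.198e+08 = 1.32537e-09 m⁻¹.
v = √(6.868e+16 · 1.32537e-09) m/s ≈ 9541 m/s = 9.541 km/s.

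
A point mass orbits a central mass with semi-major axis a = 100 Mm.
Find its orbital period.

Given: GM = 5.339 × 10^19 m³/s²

Convert to SI: a = 100 Mm = 1e+08 m.
Kepler's third law: T = 2π √(a³ / GM).
Substituting a = 1e+08 m and GM = 5.339e+19 m³/s²:
T = 2π √((1e+08)³ / 5.339e+19) s
T ≈ 859.9 s = 14.33 minutes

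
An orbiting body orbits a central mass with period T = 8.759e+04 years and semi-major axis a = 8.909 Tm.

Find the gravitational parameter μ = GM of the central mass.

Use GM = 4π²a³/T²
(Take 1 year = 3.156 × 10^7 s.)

Convert to SI: T = 8.759e+04 years = 2.76434e+12 s; a = 8.909 Tm = 8.909e+12 m.
GM = 4π² · a³ / T².
GM = 4π² · (8.909e+12)³ / (2.76434e+12)² m³/s² ≈ 3.653e+15 m³/s² = 3.653 × 10^15 m³/s².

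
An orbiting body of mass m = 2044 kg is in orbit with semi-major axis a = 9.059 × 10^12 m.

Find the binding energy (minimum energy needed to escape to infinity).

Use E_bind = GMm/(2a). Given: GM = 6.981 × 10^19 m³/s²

Total orbital energy is E = −GMm/(2a); binding energy is E_bind = −E = GMm/(2a).
E_bind = 6.981e+19 · 2044 / (2 · 9.059e+12) J ≈ 7.876e+09 J = 7.876 GJ.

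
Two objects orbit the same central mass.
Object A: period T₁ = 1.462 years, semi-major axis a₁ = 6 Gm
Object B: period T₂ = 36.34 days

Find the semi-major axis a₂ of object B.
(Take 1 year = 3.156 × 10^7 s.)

Convert to SI: T₁ = 1.462 years = 4.61407e+07 s; a₁ = 6 Gm = 6e+09 m; T₂ = 36.34 days = 3.13978e+06 s.
Kepler's third law: (T₁/T₂)² = (a₁/a₂)³ ⇒ a₂ = a₁ · (T₂/T₁)^(2/3).
T₂/T₁ = 3.13978e+06 / 4.61407e+07 = 0.0680478.
a₂ = 6e+09 · (0.0680478)^(2/3) m ≈ 1e+09 m = 1 Gm.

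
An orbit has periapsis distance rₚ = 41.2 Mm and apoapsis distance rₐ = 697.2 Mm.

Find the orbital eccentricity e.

Convert to SI: rₚ = 41.2 Mm = 4.12e+07 m; rₐ = 697.2 Mm = 6.972e+08 m.
e = (rₐ − rₚ) / (rₐ + rₚ).
e = (6.972e+08 − 4.12e+07) / (6.972e+08 + 4.12e+07) = 6.56e+08 / 7.384e+08 ≈ 0.8884.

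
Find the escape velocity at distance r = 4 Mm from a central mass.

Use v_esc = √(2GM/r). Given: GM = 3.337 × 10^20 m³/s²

Convert to SI: r = 4 Mm = 4e+06 m.
Escape velocity comes from setting total energy to zero: ½v² − GM/r = 0 ⇒ v_esc = √(2GM / r).
v_esc = √(2 · 3.337e+20 / 4e+06) m/s ≈ 1.292e+07 m/s = 1.292e+04 km/s.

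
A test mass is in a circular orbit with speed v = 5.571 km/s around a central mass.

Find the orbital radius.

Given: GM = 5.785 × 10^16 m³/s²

Convert to SI: v = 5.571 km/s = 5571 m/s.
For a circular orbit, v² = GM / r, so r = GM / v².
r = 5.785e+16 / (5571)² m ≈ 1.864e+09 m = 1.864 × 10^9 m.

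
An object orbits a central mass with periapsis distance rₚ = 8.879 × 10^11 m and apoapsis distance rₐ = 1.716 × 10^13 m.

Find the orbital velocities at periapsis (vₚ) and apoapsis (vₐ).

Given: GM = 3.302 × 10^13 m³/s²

Use the vis-viva equation v² = GM(2/r − 1/a) with a = (rₚ + rₐ)/2 = (8.879e+11 + 1.716e+13)/2 = 9.02395e+12 m.
vₚ = √(GM · (2/rₚ − 1/a)) = √(3.302e+13 · (2/8.879e+11 − 1/9.02395e+12)) m/s ≈ 8.409 m/s = 8.409 m/s.
vₐ = √(GM · (2/rₐ − 1/a)) = √(3.302e+13 · (2/1.716e+13 − 1/9.02395e+12)) m/s ≈ 0.4351 m/s = 0.4351 m/s.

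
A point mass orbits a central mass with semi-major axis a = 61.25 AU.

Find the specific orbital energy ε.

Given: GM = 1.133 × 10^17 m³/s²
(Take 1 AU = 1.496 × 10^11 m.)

Convert to SI: a = 61.25 AU = 9.163e+12 m.
ε = −GM / (2a).
ε = −1.133e+17 / (2 · 9.163e+12) J/kg ≈ -6182 J/kg = -6.182 kJ/kg.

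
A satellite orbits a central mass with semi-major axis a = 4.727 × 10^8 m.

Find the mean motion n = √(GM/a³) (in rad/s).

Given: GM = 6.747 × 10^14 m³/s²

n = √(GM / a³).
n = √(6.747e+14 / (4.727e+08)³) rad/s ≈ 2.527e-06 rad/s.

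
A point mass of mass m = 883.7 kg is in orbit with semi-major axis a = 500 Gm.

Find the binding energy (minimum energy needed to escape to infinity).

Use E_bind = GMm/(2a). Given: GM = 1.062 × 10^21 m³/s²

Convert to SI: a = 500 Gm = 5e+11 m.
Total orbital energy is E = −GMm/(2a); binding energy is E_bind = −E = GMm/(2a).
E_bind = 1.062e+21 · 883.7 / (2 · 5e+11) J ≈ 9.385e+11 J = 938.5 GJ.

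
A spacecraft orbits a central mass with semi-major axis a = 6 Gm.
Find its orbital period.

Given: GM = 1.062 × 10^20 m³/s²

Convert to SI: a = 6 Gm = 6e+09 m.
Kepler's third law: T = 2π √(a³ / GM).
Substituting a = 6e+09 m and GM = 1.062e+20 m³/s²:
T = 2π √((6e+09)³ / 1.062e+20) s
T ≈ 2.834e+05 s = 3.28 days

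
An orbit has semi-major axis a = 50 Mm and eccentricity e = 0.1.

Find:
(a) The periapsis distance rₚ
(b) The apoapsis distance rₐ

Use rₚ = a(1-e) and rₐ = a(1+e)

Convert to SI: a = 50 Mm = 5e+07 m.
(a) rₚ = a(1 − e) = 5e+07 · (1 − 0.1) = 5e+07 · 0.9 ≈ 4.5e+07 m = 45 Mm.
(b) rₐ = a(1 + e) = 5e+07 · (1 + 0.1) = 5e+07 · 1.1 ≈ 5.5e+07 m = 55 Mm.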